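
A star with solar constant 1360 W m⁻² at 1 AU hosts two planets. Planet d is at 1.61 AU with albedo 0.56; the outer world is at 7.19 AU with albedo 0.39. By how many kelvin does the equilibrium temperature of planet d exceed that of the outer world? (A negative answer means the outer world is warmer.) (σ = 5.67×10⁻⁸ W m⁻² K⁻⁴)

T_eq = [S₀(1−A)/(4σd²)]^(1/4), so T ∝ (1−A)^(1/4) / √d.
T₁ = [1360×0.44/(4×5.67×10⁻⁸×1.61²)]^(1/4) = 178.62 K.
T₂ = [1360×0.61/(4×5.67×10⁻⁸×7.19²)]^(1/4) = 91.72 K.

ΔT ≈ 86.9 K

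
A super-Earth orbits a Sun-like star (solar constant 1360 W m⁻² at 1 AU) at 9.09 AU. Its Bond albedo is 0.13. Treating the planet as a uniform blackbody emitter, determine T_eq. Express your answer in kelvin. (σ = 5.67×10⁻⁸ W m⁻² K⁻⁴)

Flux at 9.09 AU: S = 1360/9.09² = 16.5 W m⁻².
Energy balance: absorbed = emitted ⇒ πR²·S(1−A) = 4πR²·σT_eq⁴, so T_eq⁴ = S(1−A)/(4σ).
T_eq = [16.5 × 0.87 / (4 × 5.67×10⁻⁸)]^(1/4) = (6.31×10⁷)^(1/4) = 89.1 K.

T_eq ≈ 89.1 K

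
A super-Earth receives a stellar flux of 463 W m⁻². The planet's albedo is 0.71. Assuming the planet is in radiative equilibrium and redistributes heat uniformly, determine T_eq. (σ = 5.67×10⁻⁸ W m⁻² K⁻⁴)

T_eq ≈ 156 K

Energy balance: absorbed = emitted ⇒ πR²·S(1−A) = 4πR²·σT_eq⁴, so T_eq⁴ = S(1−A)/(4σ).
T_eq = [463 × 0.29 / (4 × 5.67×10⁻⁸)]^(1/4) = (5.92×10⁸)^(1/4) = 156 K.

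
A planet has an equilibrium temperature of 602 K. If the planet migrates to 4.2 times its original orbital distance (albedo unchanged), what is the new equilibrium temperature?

T_eq ∝ L^(1/4) · d^(−1/2).
T′ = 602 / 4.2^(1/2) = 294 K.

T_eq ≈ 294 K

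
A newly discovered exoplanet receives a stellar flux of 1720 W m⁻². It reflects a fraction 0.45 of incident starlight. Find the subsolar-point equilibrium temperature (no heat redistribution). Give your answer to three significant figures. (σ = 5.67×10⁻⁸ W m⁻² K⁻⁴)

T_ss ≈ 359 K

At the subsolar point the surface absorbs S(1−A) and emits σT⁴ per unit area — no factor of 4, since only the local patch is in balance.
T = [1720 × 0.55 / 5.67×10⁻⁸]^(1/4) = (1.67×10¹⁰)^(1/4) = 359 K.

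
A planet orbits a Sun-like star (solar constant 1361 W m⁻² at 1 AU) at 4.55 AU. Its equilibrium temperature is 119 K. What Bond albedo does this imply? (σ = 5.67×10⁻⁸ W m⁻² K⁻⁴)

Flux at 4.55 AU: S = 1361/4.55² = 65.7 W m⁻².
From T_eq⁴ = S(1−A)/(4σ): 1−A = 4σT_eq⁴/S.
1−A = 4 × 5.67×10⁻⁸ × (119)⁴ / 65.7 = 0.692.

A ≈ 0.31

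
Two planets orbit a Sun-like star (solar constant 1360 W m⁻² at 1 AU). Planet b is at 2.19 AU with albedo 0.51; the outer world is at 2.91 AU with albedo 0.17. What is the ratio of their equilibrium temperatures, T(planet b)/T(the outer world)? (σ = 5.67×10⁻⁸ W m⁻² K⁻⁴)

T₁/T₂ ≈ 1.010

T_eq = [S₀(1−A)/(4σd²)]^(1/4), so T ∝ (1−A)^(1/4) / √d.
T₁ = [1360×0.49/(4×5.67×10⁻⁸×2.19²)]^(1/4) = 157.33 K.
T₂ = [1360×0.83/(4×5.67×10⁻⁸×2.91²)]^(1/4) = 155.70 K.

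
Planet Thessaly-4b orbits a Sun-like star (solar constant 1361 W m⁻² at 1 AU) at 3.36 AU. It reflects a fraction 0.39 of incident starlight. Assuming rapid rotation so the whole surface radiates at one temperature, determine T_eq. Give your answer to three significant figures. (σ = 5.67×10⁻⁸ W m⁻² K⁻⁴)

Flux at 3.36 AU: S = 1361/3.36² = 121 W m⁻².
Energy balance: absorbed = emitted ⇒ πR²·S(1−A) = 4πR²·σT_eq⁴, so T_eq⁴ = S(1−A)/(4σ).
T_eq = [121 × 0.61 / (4 × 5.67×10⁻⁸)]^(1/4) = (3.24×10⁸)^(1/4) = 134 K.

T_eq ≈ 134 K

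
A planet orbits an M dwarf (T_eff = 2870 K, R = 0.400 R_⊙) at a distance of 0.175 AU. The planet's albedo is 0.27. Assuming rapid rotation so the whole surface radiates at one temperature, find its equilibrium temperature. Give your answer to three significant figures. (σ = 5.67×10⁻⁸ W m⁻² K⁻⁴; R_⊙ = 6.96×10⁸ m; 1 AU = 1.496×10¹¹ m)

T_eq ≈ 193 K

R_⋆ = 0.400 × 6.96×10⁸ = 2.78×10⁸ m.
d = 0.175 AU = 2.62×10¹⁰ m.
L = 4πR_⋆²σT_⋆⁴ = 4π(2.78×10⁸)² × 5.67×10⁻⁸ × (2870)⁴ = 3.75×10²⁴ W.
S = L/(4πd²) = 435 W m⁻².
Energy balance: absorbed = emitted ⇒ πR²·S(1−A) = 4πR²·σT_eq⁴, so T_eq⁴ = S(1−A)/(4σ).
T_eq = [435 × 0.73 / (4 × 5.67×10⁻⁸)]^(1/4) = (1.40×10⁹)^(1/4) = 193 K.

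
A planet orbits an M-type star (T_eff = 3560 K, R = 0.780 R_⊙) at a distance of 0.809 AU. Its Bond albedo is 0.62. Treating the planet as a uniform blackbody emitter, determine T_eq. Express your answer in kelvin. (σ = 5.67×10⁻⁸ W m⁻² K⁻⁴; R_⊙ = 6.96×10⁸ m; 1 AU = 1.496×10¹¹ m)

T_eq ≈ 132 K

R_⋆ = 0.780 × 6.96×10⁸ = 5.43×10⁸ m.
d = 0.809 AU = 1.21×10¹¹ m.
L = 4πR_⋆²σT_⋆⁴ = 4π(5.43×10⁸)² × 5.67×10⁻⁸ × (3560)⁴ = 3.37×10²⁵ W.
S = L/(4πd²) = 183 W m⁻².
Energy balance: absorbed = emitted ⇒ πR²·S(1−A) = 4πR²·σT_eq⁴, so T_eq⁴ = S(1−A)/(4σ).
T_eq = [183 × 0.38 / (4 × 5.67×10⁻⁸)]^(1/4) = (3.07×10⁸)^(1/4) = 132 K.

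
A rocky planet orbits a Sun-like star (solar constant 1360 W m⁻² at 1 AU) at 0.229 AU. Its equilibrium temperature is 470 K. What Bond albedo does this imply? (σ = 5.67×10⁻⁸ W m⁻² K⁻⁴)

Flux at 0.229 AU: S = 1360/0.229² = 2.59×10⁴ W m⁻².
From T_eq⁴ = S(1−A)/(4σ): 1−A = 4σT_eq⁴/S.
1−A = 4 × 5.67×10⁻⁸ × (470)⁴ / 2.59×10⁴ = 0.427.

A ≈ 0.57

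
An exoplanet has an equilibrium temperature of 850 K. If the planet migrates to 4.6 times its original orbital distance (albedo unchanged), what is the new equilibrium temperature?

T_eq ≈ 396 K

T_eq ∝ L^(1/4) · d^(−1/2).
T′ = 850 / 4.6^(1/2) = 396 K.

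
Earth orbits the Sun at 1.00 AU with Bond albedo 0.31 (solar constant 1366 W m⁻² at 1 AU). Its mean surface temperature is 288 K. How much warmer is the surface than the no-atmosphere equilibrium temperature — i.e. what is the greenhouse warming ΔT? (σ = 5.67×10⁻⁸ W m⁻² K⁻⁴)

ΔT ≈ 34.1 K

S = 1366/1.00² = 1366 W m⁻².
T_eq = [S(1−A)/(4σ)]^(1/4) = [1366×0.69/(4×5.67×10⁻⁸)]^(1/4) = 253.9 K.
ΔT = T_surf − T_eq = 288 − 253.9.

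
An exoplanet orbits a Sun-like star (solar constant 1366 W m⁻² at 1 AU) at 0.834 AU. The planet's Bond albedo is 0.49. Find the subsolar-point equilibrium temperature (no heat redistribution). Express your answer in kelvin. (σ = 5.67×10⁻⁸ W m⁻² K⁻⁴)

Flux at 0.834 AU: S = 1366/0.834² = 1960 W m⁻².
At the subsolar point the surface absorbs S(1−A) and emits σT⁴ per unit area — no factor of 4, since only the local patch is in balance.
T = [1960 × 0.51 / 5.67×10⁻⁸]^(1/4) = (1.77×10¹⁰)^(1/4) = 365 K.

T_ss ≈ 365 K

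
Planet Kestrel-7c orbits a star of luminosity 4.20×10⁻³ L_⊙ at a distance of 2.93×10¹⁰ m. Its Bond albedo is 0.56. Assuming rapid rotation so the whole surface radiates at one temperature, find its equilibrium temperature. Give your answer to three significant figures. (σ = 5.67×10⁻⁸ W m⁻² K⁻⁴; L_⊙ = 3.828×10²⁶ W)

T_eq ≈ 130 K

L = 4.20×10⁻³ × 3.828×10²⁶ = 1.61×10²⁴ W.
Flux: S = L/(4πd²) = 1.61×10²⁴/(4π×(2.93×10¹⁰)²) = 149 W m⁻².
Energy balance: absorbed = emitted ⇒ πR²·S(1−A) = 4πR²·σT_eq⁴, so T_eq⁴ = S(1−A)/(4σ).
T_eq = [149 × 0.44 / (4 × 5.67×10⁻⁸)]^(1/4) = (2.89×10⁸)^(1/4) = 130 K.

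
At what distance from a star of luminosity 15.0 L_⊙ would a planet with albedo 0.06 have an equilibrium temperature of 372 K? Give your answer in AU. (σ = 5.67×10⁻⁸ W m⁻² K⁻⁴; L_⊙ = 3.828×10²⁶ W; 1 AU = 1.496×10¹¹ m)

d ≈ 2.10 AU

L = 15.0 × 3.828×10²⁶ = 5.74×10²⁷ W.
From T_eq⁴ = L(1−A)/(16πσd²): d = √[L(1−A)/(16πσT_eq⁴)].
d = √[5.74×10²⁷ × 0.94 / (16π × 5.67×10⁻⁸ × (372)⁴)] = 3.14×10¹¹ m = 2.10 AU.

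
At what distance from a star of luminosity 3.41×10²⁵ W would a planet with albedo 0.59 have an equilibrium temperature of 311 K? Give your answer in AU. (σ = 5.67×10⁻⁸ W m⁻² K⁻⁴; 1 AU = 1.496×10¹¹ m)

d ≈ 0.153 AU

From T_eq⁴ = L(1−A)/(16πσd²): d = √[L(1−A)/(16πσT_eq⁴)].
d = √[3.41×10²⁵ × 0.41 / (16π × 5.67×10⁻⁸ × (311)⁴)] = 2.29×10¹⁰ m = 0.153 AU.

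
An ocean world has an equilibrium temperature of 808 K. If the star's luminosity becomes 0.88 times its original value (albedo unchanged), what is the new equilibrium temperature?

T_eq ≈ 783 K

T_eq ∝ L^(1/4) · d^(−1/2).
T′ = 808 × 0.88^(1/4) = 783 K.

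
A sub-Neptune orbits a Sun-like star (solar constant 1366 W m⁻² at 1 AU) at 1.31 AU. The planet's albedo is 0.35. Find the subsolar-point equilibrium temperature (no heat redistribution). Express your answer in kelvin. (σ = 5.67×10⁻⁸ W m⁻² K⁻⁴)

T_ss ≈ 309 K

Flux at 1.31 AU: S = 1366/1.31² = 796 W m⁻².
At the subsolar point the surface absorbs S(1−A) and emits σT⁴ per unit area — no factor of 4, since only the local patch is in balance.
T = [796 × 0.65 / 5.67×10⁻⁸]^(1/4) = (9.13×10⁹)^(1/4) = 309 K.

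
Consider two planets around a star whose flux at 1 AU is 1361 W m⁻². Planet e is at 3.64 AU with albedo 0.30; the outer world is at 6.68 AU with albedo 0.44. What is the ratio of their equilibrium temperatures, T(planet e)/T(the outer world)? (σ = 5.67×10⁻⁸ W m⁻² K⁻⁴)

T₁/T₂ ≈ 1.432

T_eq = [S₀(1−A)/(4σd²)]^(1/4), so T ∝ (1−A)^(1/4) / √d.
T₁ = [1361×0.70/(4×5.67×10⁻⁸×3.64²)]^(1/4) = 133.44 K.
T₂ = [1361×0.56/(4×5.67×10⁻⁸×6.68²)]^(1/4) = 93.16 K.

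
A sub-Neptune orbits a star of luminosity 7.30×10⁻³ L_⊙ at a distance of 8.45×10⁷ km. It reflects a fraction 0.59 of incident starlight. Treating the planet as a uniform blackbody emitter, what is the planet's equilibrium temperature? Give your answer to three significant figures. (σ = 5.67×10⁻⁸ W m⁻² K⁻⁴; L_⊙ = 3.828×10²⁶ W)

T_eq ≈ 86.6 K

d = 8.45×10⁷ km = 8.45×10¹⁰ m.
L = 7.30×10⁻³ × 3.828×10²⁶ = 2.79×10²⁴ W.
Flux: S = L/(4πd²) = 2.79×10²⁴/(4π×(8.45×10¹⁰)²) = 31.1 W m⁻².
Energy balance: absorbed = emitted ⇒ πR²·S(1−A) = 4πR²·σT_eq⁴, so T_eq⁴ = S(1−A)/(4σ).
T_eq = [31.1 × 0.41 / (4 × 5.67×10⁻⁸)]^(1/4) = (5.63×10⁷)^(1/4) = 86.6 K.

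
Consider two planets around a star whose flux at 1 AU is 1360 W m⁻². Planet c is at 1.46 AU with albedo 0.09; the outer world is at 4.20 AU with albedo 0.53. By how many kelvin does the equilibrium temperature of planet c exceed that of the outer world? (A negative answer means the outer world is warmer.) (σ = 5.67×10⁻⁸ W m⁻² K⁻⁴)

ΔT ≈ 112.5 K

T_eq = [S₀(1−A)/(4σd²)]^(1/4), so T ∝ (1−A)^(1/4) / √d.
T₁ = [1360×0.91/(4×5.67×10⁻⁸×1.46²)]^(1/4) = 224.94 K.
T₂ = [1360×0.47/(4×5.67×10⁻⁸×4.20²)]^(1/4) = 112.43 K.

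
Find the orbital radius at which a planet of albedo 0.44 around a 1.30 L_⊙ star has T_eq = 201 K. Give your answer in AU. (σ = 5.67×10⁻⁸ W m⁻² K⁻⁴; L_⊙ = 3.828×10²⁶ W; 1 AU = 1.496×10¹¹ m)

L = 1.30 × 3.828×10²⁶ = 4.98×10²⁶ W.
From T_eq⁴ = L(1−A)/(16πσd²): d = √[L(1−A)/(16πσT_eq⁴)].
d = √[4.98×10²⁶ × 0.56 / (16π × 5.67×10⁻⁸ × (201)⁴)] = 2.45×10¹¹ m = 1.64 AU.

d ≈ 1.64 AU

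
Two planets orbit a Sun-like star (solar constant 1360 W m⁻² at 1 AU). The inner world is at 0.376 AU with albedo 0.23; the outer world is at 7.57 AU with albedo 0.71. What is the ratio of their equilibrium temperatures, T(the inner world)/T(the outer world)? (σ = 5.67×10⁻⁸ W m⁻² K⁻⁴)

T₁/T₂ ≈ 5.728

T_eq = [S₀(1−A)/(4σd²)]^(1/4), so T ∝ (1−A)^(1/4) / √d.
T₁ = [1360×0.77/(4×5.67×10⁻⁸×0.376²)]^(1/4) = 425.11 K.
T₂ = [1360×0.29/(4×5.67×10⁻⁸×7.57²)]^(1/4) = 74.22 K.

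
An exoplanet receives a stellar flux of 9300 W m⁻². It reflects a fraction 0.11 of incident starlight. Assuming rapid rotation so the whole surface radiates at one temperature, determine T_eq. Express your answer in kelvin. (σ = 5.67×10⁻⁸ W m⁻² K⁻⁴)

T_eq ≈ 437 K

Energy balance: absorbed = emitted ⇒ πR²·S(1−A) = 4πR²·σT_eq⁴, so T_eq⁴ = S(1−A)/(4σ).
T_eq = [9300 × 0.89 / (4 × 5.67×10⁻⁸)]^(1/4) = (3.65×10¹⁰)^(1/4) = 437 K.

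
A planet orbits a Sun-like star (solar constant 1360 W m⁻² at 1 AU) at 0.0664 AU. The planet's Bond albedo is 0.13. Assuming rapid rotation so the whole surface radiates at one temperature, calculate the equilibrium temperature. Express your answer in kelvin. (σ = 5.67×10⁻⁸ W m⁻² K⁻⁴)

Flux at 0.0664 AU: S = 1360/0.0664² = 3.08×10⁵ W m⁻².
Energy balance: absorbed = emitted ⇒ πR²·S(1−A) = 4πR²·σT_eq⁴, so T_eq⁴ = S(1−A)/(4σ).
T_eq = [3.08×10⁵ × 0.87 / (4 × 5.67×10⁻⁸)]^(1/4) = (1.18×10¹²)^(1/4) = 1040 K.

T_eq ≈ 1040 K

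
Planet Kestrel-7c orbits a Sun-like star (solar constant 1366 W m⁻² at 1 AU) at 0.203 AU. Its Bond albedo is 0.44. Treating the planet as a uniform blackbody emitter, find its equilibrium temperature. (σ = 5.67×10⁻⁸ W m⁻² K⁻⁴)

T_eq ≈ 535 K

Flux at 0.203 AU: S = 1366/0.203² = 3.31×10⁴ W m⁻².
Energy balance: absorbed = emitted ⇒ πR²·S(1−A) = 4πR²·σT_eq⁴, so T_eq⁴ = S(1−A)/(4σ).
T_eq = [3.31×10⁴ × 0.56 / (4 × 5.67×10⁻⁸)]^(1/4) = (8.18×10¹⁰)^(1/4) = 535 K.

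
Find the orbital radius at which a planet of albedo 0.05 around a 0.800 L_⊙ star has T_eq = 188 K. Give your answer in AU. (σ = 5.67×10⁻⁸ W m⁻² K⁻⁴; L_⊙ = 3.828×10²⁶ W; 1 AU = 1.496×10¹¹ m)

L = 0.800 × 3.828×10²⁶ = 3.06×10²⁶ W.
From T_eq⁴ = L(1−A)/(16πσd²): d = √[L(1−A)/(16πσT_eq⁴)].
d = √[3.06×10²⁶ × 0.95 / (16π × 5.67×10⁻⁸ × (188)⁴)] = 2.86×10¹¹ m = 1.91 AU.

d ≈ 1.91 AU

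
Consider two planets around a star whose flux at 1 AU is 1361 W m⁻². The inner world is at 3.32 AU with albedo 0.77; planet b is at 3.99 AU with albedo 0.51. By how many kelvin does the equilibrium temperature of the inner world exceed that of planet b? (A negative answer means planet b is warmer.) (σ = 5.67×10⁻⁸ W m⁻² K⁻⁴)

ΔT ≈ -10.8 K

T_eq = [S₀(1−A)/(4σd²)]^(1/4), so T ∝ (1−A)^(1/4) / √d.
T₁ = [1361×0.23/(4×5.67×10⁻⁸×3.32²)]^(1/4) = 105.78 K.
T₂ = [1361×0.49/(4×5.67×10⁻⁸×3.99²)]^(1/4) = 116.58 K.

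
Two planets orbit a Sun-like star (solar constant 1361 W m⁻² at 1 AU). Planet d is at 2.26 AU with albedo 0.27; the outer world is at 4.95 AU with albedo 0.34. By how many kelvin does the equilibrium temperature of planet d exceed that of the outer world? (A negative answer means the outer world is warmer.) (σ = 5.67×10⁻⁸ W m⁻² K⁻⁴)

T_eq = [S₀(1−A)/(4σd²)]^(1/4), so T ∝ (1−A)^(1/4) / √d.
T₁ = [1361×0.73/(4×5.67×10⁻⁸×2.26²)]^(1/4) = 171.13 K.
T₂ = [1361×0.66/(4×5.67×10⁻⁸×4.95²)]^(1/4) = 112.76 K.

ΔT ≈ 58.4 K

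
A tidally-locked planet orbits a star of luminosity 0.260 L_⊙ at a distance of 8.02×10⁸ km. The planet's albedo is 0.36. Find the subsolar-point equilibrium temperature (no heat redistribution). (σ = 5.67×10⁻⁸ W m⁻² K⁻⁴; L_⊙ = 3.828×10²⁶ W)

d = 8.02×10⁸ km = 8.02×10¹¹ m.
L = 0.260 × 3.828×10²⁶ = 9.95×10²⁵ W.
Flux: S = L/(4πd²) = 9.95×10²⁵/(4π×(8.02×10¹¹)²) = 12.3 W m⁻².
At the subsolar point the surface absorbs S(1−A) and emits σT⁴ per unit area — no factor of 4, since only the local patch is in balance.
T = [12.3 × 0.64 / 5.67×10⁻⁸]^(1/4) = (1.39×10⁸)^(1/4) = 109 K.

T_ss ≈ 109 K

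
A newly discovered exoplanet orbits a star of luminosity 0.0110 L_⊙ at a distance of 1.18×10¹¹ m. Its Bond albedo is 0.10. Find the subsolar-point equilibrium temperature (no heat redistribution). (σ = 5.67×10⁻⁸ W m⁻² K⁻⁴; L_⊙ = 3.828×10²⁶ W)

T_ss ≈ 140 K

L = 0.0110 × 3.828×10²⁶ = 4.21×10²⁴ W.
Flux: S = L/(4πd²) = 4.21×10²⁴/(4π×(1.18×10¹¹)²) = 24.1 W m⁻².
At the subsolar point the surface absorbs S(1−A) and emits σT⁴ per unit area — no factor of 4, since only the local patch is in balance.
T = [24.1 × 0.90 / 5.67×10⁻⁸]^(1/4) = (3.82×10⁸)^(1/4) = 140 K.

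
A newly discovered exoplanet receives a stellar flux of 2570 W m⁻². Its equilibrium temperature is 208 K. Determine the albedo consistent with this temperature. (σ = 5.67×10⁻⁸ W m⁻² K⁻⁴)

From T_eq⁴ = S(1−A)/(4σ): 1−A = 4σT_eq⁴/S.
1−A = 4 × 5.67×10⁻⁸ × (208)⁴ / 2570 = 0.165.

A ≈ 0.83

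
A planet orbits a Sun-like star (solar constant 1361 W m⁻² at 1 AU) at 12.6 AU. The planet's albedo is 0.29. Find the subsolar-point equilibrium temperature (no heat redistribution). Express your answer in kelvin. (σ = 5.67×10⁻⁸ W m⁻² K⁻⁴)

T_ss ≈ 102 K

Flux at 12.6 AU: S = 1361/12.6² = 8.57 W m⁻².
At the subsolar point the surface absorbs S(1−A) and emits σT⁴ per unit area — no factor of 4, since only the local patch is in balance.
T = [8.57 × 0.71 / 5.67×10⁻⁸]^(1/4) = (1.07×10⁸)^(1/4) = 102 K.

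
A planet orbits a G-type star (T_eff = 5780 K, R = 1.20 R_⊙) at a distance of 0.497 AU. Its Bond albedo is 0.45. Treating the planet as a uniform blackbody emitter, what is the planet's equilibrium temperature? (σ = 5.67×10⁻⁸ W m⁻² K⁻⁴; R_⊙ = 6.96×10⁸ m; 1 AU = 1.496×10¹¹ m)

R_⋆ = 1.20 × 6.96×10⁸ = 8.35×10⁸ m.
d = 0.497 AU = 7.44×10¹⁰ m.
L = 4πR_⋆²σT_⋆⁴ = 4π(8.35×10⁸)² × 5.67×10⁻⁸ × (5780)⁴ = 5.55×10²⁶ W.
S = L/(4πd²) = 7990 W m⁻².
Energy balance: absorbed = emitted ⇒ πR²·S(1−A) = 4πR²·σT_eq⁴, so T_eq⁴ = S(1−A)/(4σ).
T_eq = [7990 × 0.55 / (4 × 5.67×10⁻⁸)]^(1/4) = (1.94×10¹⁰)^(1/4) = 373 K.

T_eq ≈ 373 K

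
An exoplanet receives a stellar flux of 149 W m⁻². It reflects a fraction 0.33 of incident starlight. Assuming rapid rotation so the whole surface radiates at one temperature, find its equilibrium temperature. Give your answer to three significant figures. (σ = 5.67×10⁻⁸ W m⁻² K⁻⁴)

T_eq ≈ 145 K

Energy balance: absorbed = emitted ⇒ πR²·S(1−A) = 4πR²·σT_eq⁴, so T_eq⁴ = S(1−A)/(4σ).
T_eq = [149 × 0.67 / (4 × 5.67×10⁻⁸)]^(1/4) = (4.40×10⁸)^(1/4) = 145 K.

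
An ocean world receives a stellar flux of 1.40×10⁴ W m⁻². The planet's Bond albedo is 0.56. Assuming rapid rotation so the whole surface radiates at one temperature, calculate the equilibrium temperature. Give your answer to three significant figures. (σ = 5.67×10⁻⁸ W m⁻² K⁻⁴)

T_eq ≈ 406 K

Energy balance: absorbed = emitted ⇒ πR²·S(1−A) = 4πR²·σT_eq⁴, so T_eq⁴ = S(1−A)/(4σ).
T_eq = [1.40×10⁴ × 0.44 / (4 × 5.67×10⁻⁸)]^(1/4) = (2.72×10¹⁰)^(1/4) = 406 K.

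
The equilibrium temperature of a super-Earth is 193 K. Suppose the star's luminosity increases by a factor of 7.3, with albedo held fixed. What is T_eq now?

T_eq ≈ 317 K

T_eq ∝ L^(1/4) · d^(−1/2).
T′ = 193 × 7.3^(1/4) = 317 K.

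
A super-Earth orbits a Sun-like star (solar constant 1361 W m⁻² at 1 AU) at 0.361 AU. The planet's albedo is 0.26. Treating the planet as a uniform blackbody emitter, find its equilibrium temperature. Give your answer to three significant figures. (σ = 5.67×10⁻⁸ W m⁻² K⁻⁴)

T_eq ≈ 430 K

Flux at 0.361 AU: S = 1361/0.361² = 1.04×10⁴ W m⁻².
Energy balance: absorbed = emitted ⇒ πR²·S(1−A) = 4πR²·σT_eq⁴, so T_eq⁴ = S(1−A)/(4σ).
T_eq = [1.04×10⁴ × 0.74 / (4 × 5.67×10⁻⁸)]^(1/4) = (3.41×10¹⁰)^(1/4) = 430 K.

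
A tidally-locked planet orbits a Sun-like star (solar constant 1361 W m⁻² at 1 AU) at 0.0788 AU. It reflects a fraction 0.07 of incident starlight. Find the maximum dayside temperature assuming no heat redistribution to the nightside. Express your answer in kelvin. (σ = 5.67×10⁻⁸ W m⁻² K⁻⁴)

Flux at 0.0788 AU: S = 1361/0.0788² = 2.19×10⁵ W m⁻².
With no redistribution each surface element balances locally: S(1−A) = σT⁴.
T = [2.19×10⁵ × 0.93 / 5.67×10⁻⁸]^(1/4) = (3.60×10¹²)^(1/4) = 1380 K.

T_ss ≈ 1380 K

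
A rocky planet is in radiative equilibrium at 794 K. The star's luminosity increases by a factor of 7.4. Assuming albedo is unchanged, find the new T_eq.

T_eq ∝ L^(1/4) · d^(−1/2).
T′ = 794 × 7.4^(1/4) = 1310 K.

T_eq ≈ 1310 K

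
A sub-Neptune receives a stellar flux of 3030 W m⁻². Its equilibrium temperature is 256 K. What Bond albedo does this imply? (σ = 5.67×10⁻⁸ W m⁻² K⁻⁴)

From T_eq⁴ = S(1−A)/(4σ): 1−A = 4σT_eq⁴/S.
1−A = 4 × 5.67×10⁻⁸ × (256)⁴ / 3030 = 0.321.

A ≈ 0.68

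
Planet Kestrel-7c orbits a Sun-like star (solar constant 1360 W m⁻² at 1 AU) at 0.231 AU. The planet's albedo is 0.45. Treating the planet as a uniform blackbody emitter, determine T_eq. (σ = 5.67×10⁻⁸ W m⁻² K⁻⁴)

T_eq ≈ 499 K

Flux at 0.231 AU: S = 1360/0.231² = 2.55×10⁴ W m⁻².
Energy balance: absorbed = emitted ⇒ πR²·S(1−A) = 4πR²·σT_eq⁴, so T_eq⁴ = S(1−A)/(4σ).
T_eq = [2.55×10⁴ × 0.55 / (4 × 5.67×10⁻⁸)]^(1/4) = (6.18×10¹⁰)^(1/4) = 499 K.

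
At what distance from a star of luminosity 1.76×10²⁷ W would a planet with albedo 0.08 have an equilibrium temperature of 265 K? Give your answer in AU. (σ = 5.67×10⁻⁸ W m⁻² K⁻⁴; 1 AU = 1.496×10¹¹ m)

d ≈ 2.27 AU

From T_eq⁴ = L(1−A)/(16πσd²): d = √[L(1−A)/(16πσT_eq⁴)].
d = √[1.76×10²⁷ × 0.92 / (16π × 5.67×10⁻⁸ × (265)⁴)] = 3.39×10¹¹ m = 2.27 AU.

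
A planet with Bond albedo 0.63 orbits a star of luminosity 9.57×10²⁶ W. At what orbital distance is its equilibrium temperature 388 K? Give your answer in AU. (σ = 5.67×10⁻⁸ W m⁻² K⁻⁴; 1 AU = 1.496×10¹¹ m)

d ≈ 0.495 AU

From T_eq⁴ = L(1−A)/(16πσd²): d = √[L(1−A)/(16πσT_eq⁴)].
d = √[9.57×10²⁶ × 0.37 / (16π × 5.67×10⁻⁸ × (388)⁴)] = 7.40×10¹⁰ m = 0.495 AU.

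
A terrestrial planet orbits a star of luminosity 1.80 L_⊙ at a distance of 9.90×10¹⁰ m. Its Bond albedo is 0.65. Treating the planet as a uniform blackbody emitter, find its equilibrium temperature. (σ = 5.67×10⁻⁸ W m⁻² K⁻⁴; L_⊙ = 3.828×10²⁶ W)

L = 1.80 × 3.828×10²⁶ = 6.89×10²⁶ W.
Flux: S = L/(4πd²) = 6.89×10²⁶/(4π×(9.90×10¹⁰)²) = 5590 W m⁻².
Energy balance: absorbed = emitted ⇒ πR²·S(1−A) = 4πR²·σT_eq⁴, so T_eq⁴ = S(1−A)/(4σ).
T_eq = [5590 × 0.35 / (4 × 5.67×10⁻⁸)]^(1/4) = (8.63×10⁹)^(1/4) = 305 K.

T_eq ≈ 305 K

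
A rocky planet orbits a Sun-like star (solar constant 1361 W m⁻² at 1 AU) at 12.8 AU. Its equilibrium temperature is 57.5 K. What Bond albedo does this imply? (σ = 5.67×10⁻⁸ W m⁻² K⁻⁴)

A ≈ 0.70

Flux at 12.8 AU: S = 1361/12.8² = 8.31 W m⁻².
From T_eq⁴ = S(1−A)/(4σ): 1−A = 4σT_eq⁴/S.
1−A = 4 × 5.67×10⁻⁸ × (57.5)⁴ / 8.31 = 0.298.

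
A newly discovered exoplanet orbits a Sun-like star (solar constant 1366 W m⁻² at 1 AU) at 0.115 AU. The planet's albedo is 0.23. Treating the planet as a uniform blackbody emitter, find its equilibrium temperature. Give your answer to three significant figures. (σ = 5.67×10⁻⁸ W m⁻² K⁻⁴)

T_eq ≈ 770 K

Flux at 0.115 AU: S = 1366/0.115² = 1.03×10⁵ W m⁻².
Energy balance: absorbed = emitted ⇒ πR²·S(1−A) = 4πR²·σT_eq⁴, so T_eq⁴ = S(1−A)/(4σ).
T_eq = [1.03×10⁵ × 0.77 / (4 × 5.67×10⁻⁸)]^(1/4) = (3.51×10¹¹)^(1/4) = 770 K.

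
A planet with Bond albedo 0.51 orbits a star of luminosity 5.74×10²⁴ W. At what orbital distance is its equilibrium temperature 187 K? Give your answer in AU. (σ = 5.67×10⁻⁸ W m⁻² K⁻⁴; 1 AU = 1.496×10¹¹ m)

d ≈ 0.190 AU

From T_eq⁴ = L(1−A)/(16πσd²): d = √[L(1−A)/(16πσT_eq⁴)].
d = √[5.74×10²⁴ × 0.49 / (16π × 5.67×10⁻⁸ × (187)⁴)] = 2.84×10¹⁰ m = 0.190 AU.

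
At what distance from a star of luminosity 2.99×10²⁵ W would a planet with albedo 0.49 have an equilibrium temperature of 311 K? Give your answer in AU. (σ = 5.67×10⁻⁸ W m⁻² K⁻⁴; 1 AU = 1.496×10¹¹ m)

d ≈ 0.160 AU

From T_eq⁴ = L(1−A)/(16πσd²): d = √[L(1−A)/(16πσT_eq⁴)].
d = √[2.99×10²⁵ × 0.51 / (16π × 5.67×10⁻⁸ × (311)⁴)] = 2.39×10¹⁰ m = 0.160 AU.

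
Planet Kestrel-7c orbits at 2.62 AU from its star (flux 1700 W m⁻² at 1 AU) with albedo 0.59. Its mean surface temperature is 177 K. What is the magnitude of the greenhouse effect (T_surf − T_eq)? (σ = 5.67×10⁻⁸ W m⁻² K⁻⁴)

ΔT ≈ 31.5 K

S = 1700/2.62² = 247.7 W m⁻².
T_eq = [S(1−A)/(4σ)]^(1/4) = [247.7×0.41/(4×5.67×10⁻⁸)]^(1/4) = 145.5 K.
ΔT = T_surf − T_eq = 177 − 145.5.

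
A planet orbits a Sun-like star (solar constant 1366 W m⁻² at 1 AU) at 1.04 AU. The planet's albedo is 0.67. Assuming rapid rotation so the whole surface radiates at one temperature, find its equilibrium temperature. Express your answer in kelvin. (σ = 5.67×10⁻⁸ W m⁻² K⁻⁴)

Flux at 1.04 AU: S = 1366/1.04² = 1260 W m⁻².
Energy balance: absorbed = emitted ⇒ πR²·S(1−A) = 4πR²·σT_eq⁴, so T_eq⁴ = S(1−A)/(4σ).
T_eq = [1260 × 0.33 / (4 × 5.67×10⁻⁸)]^(1/4) = (1.84×10⁹)^(1/4) = 207 K.

T_eq ≈ 207 K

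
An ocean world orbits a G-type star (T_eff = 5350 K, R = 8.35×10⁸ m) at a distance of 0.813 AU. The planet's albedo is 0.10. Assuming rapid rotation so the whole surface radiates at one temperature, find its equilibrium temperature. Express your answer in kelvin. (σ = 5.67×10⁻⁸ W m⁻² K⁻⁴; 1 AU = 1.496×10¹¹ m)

d = 0.813 AU = 1.22×10¹¹ m.
L = 4πR_⋆²σT_⋆⁴ = 4π(8.35×10⁸)² × 5.67×10⁻⁸ × (5350)⁴ = 4.07×10²⁶ W.
S = L/(4πd²) = 2190 W m⁻².
Energy balance: absorbed = emitted ⇒ πR²·S(1−A) = 4πR²·σT_eq⁴, so T_eq⁴ = S(1−A)/(4σ).
T_eq = [2190 × 0.90 / (4 × 5.67×10⁻⁸)]^(1/4) = (8.69×10⁹)^(1/4) = 305 K.

T_eq ≈ 305 K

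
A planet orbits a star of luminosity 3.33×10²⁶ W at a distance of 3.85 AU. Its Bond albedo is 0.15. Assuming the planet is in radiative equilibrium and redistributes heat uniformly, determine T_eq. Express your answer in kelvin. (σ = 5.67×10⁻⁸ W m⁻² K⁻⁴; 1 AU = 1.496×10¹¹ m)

T_eq ≈ 132 K

d = 3.85 AU = 5.76×10¹¹ m.
Flux: S = L/(4πd²) = 3.33×10²⁶/(4π×(5.76×10¹¹)²) = 79.9 W m⁻².
Energy balance: absorbed = emitted ⇒ πR²·S(1−A) = 4πR²·σT_eq⁴, so T_eq⁴ = S(1−A)/(4σ).
T_eq = [79.9 × 0.85 / (4 × 5.67×10⁻⁸)]^(1/4) = (2.99×10⁸)^(1/4) = 132 K.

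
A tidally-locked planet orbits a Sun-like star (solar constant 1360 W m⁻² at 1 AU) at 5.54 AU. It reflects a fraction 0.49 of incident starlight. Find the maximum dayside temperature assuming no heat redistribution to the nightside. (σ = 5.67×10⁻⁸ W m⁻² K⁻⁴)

Flux at 5.54 AU: S = 1360/5.54² = 44.3 W m⁻².
With no redistribution each surface element balances locally: S(1−A) = σT⁴.
T = [44.3 × 0.51 / 5.67×10⁻⁸]^(1/4) = (3.99×10⁸)^(1/4) = 141 K.

T_ss ≈ 141 K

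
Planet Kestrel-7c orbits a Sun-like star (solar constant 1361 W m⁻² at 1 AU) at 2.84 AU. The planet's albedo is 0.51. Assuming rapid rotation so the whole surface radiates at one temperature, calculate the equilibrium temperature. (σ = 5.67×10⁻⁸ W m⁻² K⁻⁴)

T_eq ≈ 138 K

Flux at 2.84 AU: S = 1361/2.84² = 169 W m⁻².
Energy balance: absorbed = emitted ⇒ πR²·S(1−A) = 4πR²·σT_eq⁴, so T_eq⁴ = S(1−A)/(4σ).
T_eq = [169 × 0.49 / (4 × 5.67×10⁻⁸)]^(1/4) = (3.65×10⁸)^(1/4) = 138 K.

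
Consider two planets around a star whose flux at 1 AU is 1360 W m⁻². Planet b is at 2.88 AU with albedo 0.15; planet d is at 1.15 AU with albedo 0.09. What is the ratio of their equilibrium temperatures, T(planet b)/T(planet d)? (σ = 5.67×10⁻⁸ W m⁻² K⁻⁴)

T₁/T₂ ≈ 0.621

T_eq = [S₀(1−A)/(4σd²)]^(1/4), so T ∝ (1−A)^(1/4) / √d.
T₁ = [1360×0.85/(4×5.67×10⁻⁸×2.88²)]^(1/4) = 157.45 K.
T₂ = [1360×0.91/(4×5.67×10⁻⁸×1.15²)]^(1/4) = 253.45 K.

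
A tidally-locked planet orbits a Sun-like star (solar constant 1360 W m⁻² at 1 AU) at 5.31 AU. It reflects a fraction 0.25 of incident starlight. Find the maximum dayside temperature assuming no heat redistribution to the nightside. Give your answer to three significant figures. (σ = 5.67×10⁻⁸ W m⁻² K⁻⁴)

Flux at 5.31 AU: S = 1360/5.31² = 48.2 W m⁻².
With no redistribution each surface element balances locally: S(1−A) = σT⁴.
T = [48.2 × 0.75 / 5.67×10⁻⁸]^(1/4) = (6.38×10⁸)^(1/4) = 159 K.

T_ss ≈ 159 K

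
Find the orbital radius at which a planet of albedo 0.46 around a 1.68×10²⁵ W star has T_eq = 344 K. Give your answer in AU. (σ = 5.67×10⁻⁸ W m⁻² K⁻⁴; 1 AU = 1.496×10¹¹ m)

From T_eq⁴ = L(1−A)/(16πσd²): d = √[L(1−A)/(16πσT_eq⁴)].
d = √[1.68×10²⁵ × 0.54 / (16π × 5.67×10⁻⁸ × (344)⁴)] = 1.51×10¹⁰ m = 0.101 AU.

d ≈ 0.101 AU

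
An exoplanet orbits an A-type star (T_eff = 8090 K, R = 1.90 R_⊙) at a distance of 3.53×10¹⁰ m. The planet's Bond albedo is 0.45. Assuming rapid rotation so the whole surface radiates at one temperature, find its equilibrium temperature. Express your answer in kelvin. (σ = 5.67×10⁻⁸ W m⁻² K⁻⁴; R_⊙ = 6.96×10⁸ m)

T_eq ≈ 953 K

R_⋆ = 1.90 × 6.96×10⁸ = 1.32×10⁹ m.
L = 4πR_⋆²σT_⋆⁴ = 4π(1.32×10⁹)² × 5.67×10⁻⁸ × (8090)⁴ = 5.34×10²⁷ W.
S = L/(4πd²) = 3.41×10⁵ W m⁻².
Energy balance: absorbed = emitted ⇒ πR²·S(1−A) = 4πR²·σT_eq⁴, so T_eq⁴ = S(1−A)/(4σ).
T_eq = [3.41×10⁵ × 0.55 / (4 × 5.67×10⁻⁸)]^(1/4) = (8.27×10¹¹)^(1/4) = 953 K.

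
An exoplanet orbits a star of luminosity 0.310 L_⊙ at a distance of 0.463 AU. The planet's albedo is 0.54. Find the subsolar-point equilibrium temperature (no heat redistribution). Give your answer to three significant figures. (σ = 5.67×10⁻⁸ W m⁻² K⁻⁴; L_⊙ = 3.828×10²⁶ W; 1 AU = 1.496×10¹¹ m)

d = 0.463 AU = 6.93×10¹⁰ m.
L = 0.310 × 3.828×10²⁶ = 1.19×10²⁶ W.
Flux: S = L/(4πd²) = 1.19×10²⁶/(4π×(6.93×10¹⁰)²) = 1970 W m⁻².
At the subsolar point the surface absorbs S(1−A) and emits σT⁴ per unit area — no factor of 4, since only the local patch is in balance.
T = [1970 × 0.46 / 5.67×10⁻⁸]^(1/4) = (1.60×10¹⁰)^(1/4) = 355 K.

T_ss ≈ 355 K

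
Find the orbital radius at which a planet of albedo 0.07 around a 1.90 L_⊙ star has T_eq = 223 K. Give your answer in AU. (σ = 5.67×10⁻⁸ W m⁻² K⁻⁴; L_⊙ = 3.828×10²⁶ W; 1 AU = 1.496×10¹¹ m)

L = 1.90 × 3.828×10²⁶ = 7.27×10²⁶ W.
From T_eq⁴ = L(1−A)/(16πσd²): d = √[L(1−A)/(16πσT_eq⁴)].
d = √[7.27×10²⁶ × 0.93 / (16π × 5.67×10⁻⁸ × (223)⁴)] = 3.10×10¹¹ m = 2.07 AU.

d ≈ 2.07 AU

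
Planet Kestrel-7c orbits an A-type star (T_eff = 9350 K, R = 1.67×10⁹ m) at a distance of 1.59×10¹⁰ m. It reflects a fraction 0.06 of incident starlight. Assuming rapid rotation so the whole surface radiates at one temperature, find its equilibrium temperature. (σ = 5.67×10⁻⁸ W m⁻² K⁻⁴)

T_eq ≈ 2110 K

L = 4πR_⋆²σT_⋆⁴ = 4π(1.67×10⁹)² × 5.67×10⁻⁸ × (9350)⁴ = 1.52×10²⁸ W.
S = L/(4πd²) = 4.78×10⁶ W m⁻².
Energy balance: absorbed = emitted ⇒ πR²·S(1−A) = 4πR²·σT_eq⁴, so T_eq⁴ = S(1−A)/(4σ).
T_eq = [4.78×10⁶ × 0.94 / (4 × 5.67×10⁻⁸)]^(1/4) = (1.98×10¹³)^(1/4) = 2110 K.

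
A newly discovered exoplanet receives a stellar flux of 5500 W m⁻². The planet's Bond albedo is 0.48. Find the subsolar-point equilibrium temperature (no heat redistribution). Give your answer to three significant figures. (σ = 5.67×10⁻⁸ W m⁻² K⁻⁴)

T_ss ≈ 474 K

At the subsolar point the surface absorbs S(1−A) and emits σT⁴ per unit area — no factor of 4, since only the local patch is in balance.
T = [5500 × 0.52 / 5.67×10⁻⁸]^(1/4) = (5.04×10¹⁰)^(1/4) = 474 K.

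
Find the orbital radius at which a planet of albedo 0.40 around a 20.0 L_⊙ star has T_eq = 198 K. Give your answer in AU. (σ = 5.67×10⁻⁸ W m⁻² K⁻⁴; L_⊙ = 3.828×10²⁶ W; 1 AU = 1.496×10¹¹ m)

L = 20.0 × 3.828×10²⁶ = 7.66×10²⁷ W.
From T_eq⁴ = L(1−A)/(16πσd²): d = √[L(1−A)/(16πσT_eq⁴)].
d = √[7.66×10²⁷ × 0.60 / (16π × 5.67×10⁻⁸ × (198)⁴)] = 1.02×10¹² m = 6.85 AU.

d ≈ 6.85 AU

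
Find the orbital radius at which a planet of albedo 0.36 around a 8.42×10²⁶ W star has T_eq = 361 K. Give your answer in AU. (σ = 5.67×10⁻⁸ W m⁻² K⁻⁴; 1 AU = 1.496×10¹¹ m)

d ≈ 0.705 AU

From T_eq⁴ = L(1−A)/(16πσd²): d = √[L(1−A)/(16πσT_eq⁴)].
d = √[8.42×10²⁶ × 0.64 / (16π × 5.67×10⁻⁸ × (361)⁴)] = 1.06×10¹¹ m = 0.705 AU.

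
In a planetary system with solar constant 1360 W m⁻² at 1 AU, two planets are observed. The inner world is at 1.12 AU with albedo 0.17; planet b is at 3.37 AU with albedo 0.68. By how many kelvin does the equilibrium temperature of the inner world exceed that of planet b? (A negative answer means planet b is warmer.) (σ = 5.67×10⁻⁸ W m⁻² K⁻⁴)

ΔT ≈ 137.0 K

T_eq = [S₀(1−A)/(4σd²)]^(1/4), so T ∝ (1−A)^(1/4) / √d.
T₁ = [1360×0.83/(4×5.67×10⁻⁸×1.12²)]^(1/4) = 250.98 K.
T₂ = [1360×0.32/(4×5.67×10⁻⁸×3.37²)]^(1/4) = 114.01 K.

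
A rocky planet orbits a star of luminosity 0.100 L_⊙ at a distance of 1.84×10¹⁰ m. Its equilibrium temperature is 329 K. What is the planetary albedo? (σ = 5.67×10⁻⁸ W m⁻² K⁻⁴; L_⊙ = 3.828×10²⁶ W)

L = 0.100 × 3.828×10²⁶ = 3.83×10²⁵ W.
Flux: S = L/(4πd²) = 3.83×10²⁵/(4π×(1.84×10¹⁰)²) = 9000 W m⁻².
From T_eq⁴ = S(1−A)/(4σ): 1−A = 4σT_eq⁴/S.
1−A = 4 × 5.67×10⁻⁸ × (329)⁴ / 9000 = 0.295.

A ≈ 0.70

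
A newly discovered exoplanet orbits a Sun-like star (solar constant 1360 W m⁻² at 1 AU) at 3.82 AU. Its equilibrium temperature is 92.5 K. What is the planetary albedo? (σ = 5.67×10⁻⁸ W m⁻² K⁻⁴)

A ≈ 0.82

Flux at 3.82 AU: S = 1360/3.82² = 93.2 W m⁻².
From T_eq⁴ = S(1−A)/(4σ): 1−A = 4σT_eq⁴/S.
1−A = 4 × 5.67×10⁻⁸ × (92.5)⁴ / 93.2 = 0.178.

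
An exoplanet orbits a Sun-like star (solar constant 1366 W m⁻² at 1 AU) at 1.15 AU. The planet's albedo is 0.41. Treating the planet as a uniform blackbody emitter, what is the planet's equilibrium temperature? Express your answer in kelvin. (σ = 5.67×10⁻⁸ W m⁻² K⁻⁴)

Flux at 1.15 AU: S = 1366/1.15² = 1030 W m⁻².
Energy balance: absorbed = emitted ⇒ πR²·S(1−A) = 4πR²·σT_eq⁴, so T_eq⁴ = S(1−A)/(4σ).
T_eq = [1030 × 0.59 / (4 × 5.67×10⁻⁸)]^(1/4) = (2.69×10⁹)^(1/4) = 228 K.

T_eq ≈ 228 K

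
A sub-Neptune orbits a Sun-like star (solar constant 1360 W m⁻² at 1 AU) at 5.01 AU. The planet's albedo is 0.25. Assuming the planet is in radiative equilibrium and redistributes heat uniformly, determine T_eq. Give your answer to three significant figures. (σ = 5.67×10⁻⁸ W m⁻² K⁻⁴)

Flux at 5.01 AU: S = 1360/5.01² = 54.2 W m⁻².
Energy balance: absorbed = emitted ⇒ πR²·S(1−A) = 4πR²·σT_eq⁴, so T_eq⁴ = S(1−A)/(4σ).
T_eq = [54.2 × 0.75 / (4 × 5.67×10⁻⁸)]^(1/4) = (1.79×10⁸)^(1/4) = 116 K.

T_eq ≈ 116 K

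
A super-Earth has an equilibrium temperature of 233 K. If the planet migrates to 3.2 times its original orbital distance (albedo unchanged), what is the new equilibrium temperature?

T_eq ∝ L^(1/4) · d^(−1/2).
T′ = 233 / 3.2^(1/2) = 130 K.

T_eq ≈ 130 K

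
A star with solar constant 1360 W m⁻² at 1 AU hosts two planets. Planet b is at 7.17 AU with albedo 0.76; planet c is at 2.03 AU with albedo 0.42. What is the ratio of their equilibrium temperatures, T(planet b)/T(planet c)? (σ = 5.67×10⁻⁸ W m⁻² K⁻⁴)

T_eq = [S₀(1−A)/(4σd²)]^(1/4), so T ∝ (1−A)^(1/4) / √d.
T₁ = [1360×0.24/(4×5.67×10⁻⁸×7.17²)]^(1/4) = 72.74 K.
T₂ = [1360×0.58/(4×5.67×10⁻⁸×2.03²)]^(1/4) = 170.44 K.

T₁/T₂ ≈ 0.427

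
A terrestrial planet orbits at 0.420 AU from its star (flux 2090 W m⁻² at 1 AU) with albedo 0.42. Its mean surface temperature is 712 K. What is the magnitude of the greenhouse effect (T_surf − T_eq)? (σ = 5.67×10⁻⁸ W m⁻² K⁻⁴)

S = 2090/0.420² = 1.185×10⁴ W m⁻².
T_eq = [S(1−A)/(4σ)]^(1/4) = [1.185×10⁴×0.58/(4×5.67×10⁻⁸)]^(1/4) = 417.2 K.
ΔT = T_surf − T_eq = 712 − 417.2.

ΔT ≈ 294.8 K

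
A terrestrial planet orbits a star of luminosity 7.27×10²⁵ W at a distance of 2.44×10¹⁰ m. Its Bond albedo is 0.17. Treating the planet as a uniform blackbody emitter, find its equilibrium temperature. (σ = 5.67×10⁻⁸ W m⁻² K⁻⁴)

T_eq ≈ 434 K

Flux: S = L/(4πd²) = 7.27×10²⁵/(4π×(2.44×10¹⁰)²) = 9720 W m⁻².
Energy balance: absorbed = emitted ⇒ πR²·S(1−A) = 4πR²·σT_eq⁴, so T_eq⁴ = S(1−A)/(4σ).
T_eq = [9720 × 0.83 / (4 × 5.67×10⁻⁸)]^(1/4) = (3.56×10¹⁰)^(1/4) = 434 K.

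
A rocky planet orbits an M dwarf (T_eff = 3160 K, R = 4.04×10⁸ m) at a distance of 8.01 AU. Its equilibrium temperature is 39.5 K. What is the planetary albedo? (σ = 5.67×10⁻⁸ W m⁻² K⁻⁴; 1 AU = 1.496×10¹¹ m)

d = 8.01 AU = 1.20×10¹² m.
L = 4πR_⋆²σT_⋆⁴ = 4π(4.04×10⁸)² × 5.67×10⁻⁸ × (3160)⁴ = 1.16×10²⁵ W.
S = L/(4πd²) = 0.643 W m⁻².
From T_eq⁴ = S(1−A)/(4σ): 1−A = 4σT_eq⁴/S.
1−A = 4 × 5.67×10⁻⁸ × (39.5)⁴ / 0.643 = 0.859.

A ≈ 0.14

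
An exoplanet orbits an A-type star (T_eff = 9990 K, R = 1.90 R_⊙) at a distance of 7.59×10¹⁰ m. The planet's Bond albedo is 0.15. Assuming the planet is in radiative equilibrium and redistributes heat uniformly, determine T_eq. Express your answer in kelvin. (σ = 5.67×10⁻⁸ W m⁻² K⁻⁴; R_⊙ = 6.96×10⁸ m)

R_⋆ = 1.90 × 6.96×10⁸ = 1.32×10⁹ m.
L = 4πR_⋆²σT_⋆⁴ = 4π(1.32×10⁹)² × 5.67×10⁻⁸ × (9990)⁴ = 1.24×10²⁸ W.
S = L/(4πd²) = 1.71×10⁵ W m⁻².
Energy balance: absorbed = emitted ⇒ πR²·S(1−A) = 4πR²·σT_eq⁴, so T_eq⁴ = S(1−A)/(4σ).
T_eq = [1.71×10⁵ × 0.85 / (4 × 5.67×10⁻⁸)]^(1/4) = (6.42×10¹¹)^(1/4) = 895 K.

T_eq ≈ 895 K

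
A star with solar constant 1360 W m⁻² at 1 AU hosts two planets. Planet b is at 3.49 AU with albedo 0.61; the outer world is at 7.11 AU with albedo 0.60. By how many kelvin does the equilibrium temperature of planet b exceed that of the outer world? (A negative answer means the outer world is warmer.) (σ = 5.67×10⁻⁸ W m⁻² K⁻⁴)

ΔT ≈ 34.7 K

T_eq = [S₀(1−A)/(4σd²)]^(1/4), so T ∝ (1−A)^(1/4) / √d.
T₁ = [1360×0.39/(4×5.67×10⁻⁸×3.49²)]^(1/4) = 117.71 K.
T₂ = [1360×0.40/(4×5.67×10⁻⁸×7.11²)]^(1/4) = 83.00 K.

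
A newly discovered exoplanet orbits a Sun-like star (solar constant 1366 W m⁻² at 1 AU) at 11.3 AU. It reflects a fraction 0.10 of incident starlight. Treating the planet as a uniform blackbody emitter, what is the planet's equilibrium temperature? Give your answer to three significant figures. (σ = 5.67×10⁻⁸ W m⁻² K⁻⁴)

Flux at 11.3 AU: S = 1366/11.3² = 10.7 W m⁻².
Energy balance: absorbed = emitted ⇒ πR²·S(1−A) = 4πR²·σT_eq⁴, so T_eq⁴ = S(1−A)/(4σ).
T_eq = [10.7 × 0.90 / (4 × 5.67×10⁻⁸)]^(1/4) = (4.25×10⁷)^(1/4) = 80.7 K.

T_eq ≈ 80.7 K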